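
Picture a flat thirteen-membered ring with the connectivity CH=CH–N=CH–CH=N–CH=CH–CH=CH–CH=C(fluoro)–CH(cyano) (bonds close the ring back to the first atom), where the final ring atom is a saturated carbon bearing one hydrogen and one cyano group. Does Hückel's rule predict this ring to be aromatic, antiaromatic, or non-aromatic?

The CH(cyano) position has four σ bonds — that saturated carbon is sp³ and has no p orbital in the ring π system — so the cyclic conjugation is interrupted.
Without a continuous loop of overlapping p orbitals the Hückel electron count never comes into play.

Non-aromatic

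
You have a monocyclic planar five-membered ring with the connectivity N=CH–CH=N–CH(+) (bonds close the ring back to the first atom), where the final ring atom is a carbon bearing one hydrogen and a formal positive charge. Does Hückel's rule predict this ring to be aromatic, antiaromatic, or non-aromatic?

Antiaromatic

All ring atoms are sp² and supply a p orbital to the ring (each doubly-bonded ring atom is sp² with one p-orbital electron; the doubly-bonded nitrogens are pyridine-type — their lone pairs lie in the ring plane, leaving one electron in the p orbital; the carbocation has an empty p orbital); the conjugation is uninterrupted.
π-electron count: 2 × 2 = 4 from the double-bond units + 0 from the CH(+) atom = 4.
With 4 = 4·1 π electrons, Hückel's rule classifies the planar ring as antiaromatic.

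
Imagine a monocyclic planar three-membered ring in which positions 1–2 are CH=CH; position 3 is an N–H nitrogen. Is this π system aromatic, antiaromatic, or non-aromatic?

Antiaromatic

Every ring atom contributes a p orbital perpendicular to the ring (every atom in a ring double bond is sp² and brings one electron to the p orbital; the pyrrole-type nitrogen donates its lone pair from the p orbital), so the π system is cyclic and fully conjugated.
Adding the contributions, 1 × 2 = 2 from the double-bond unit + 2 from the NH atom = 4.
4 is a 4n count (n = 1), so the planar conjugated ring is antiaromatic.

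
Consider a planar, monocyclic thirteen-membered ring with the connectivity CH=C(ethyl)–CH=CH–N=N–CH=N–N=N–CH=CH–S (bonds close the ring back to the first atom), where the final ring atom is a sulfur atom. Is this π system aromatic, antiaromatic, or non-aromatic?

Aromatic

All ring atoms are sp² and supply a p orbital to the ring (each doubly-bonded ring atom is sp² with one p-orbital electron; each sp² =N– keeps its lone pair in-plane and puts one electron into the π system; the sulfur donates one lone pair from its p orbital); the conjugation is uninterrupted.
π-electron count: 6 × 2 = 12 from the double-bond units + 2 from the S atom = 14.
With 14 π electrons (n = 3), the Hückel 4n+2 condition holds.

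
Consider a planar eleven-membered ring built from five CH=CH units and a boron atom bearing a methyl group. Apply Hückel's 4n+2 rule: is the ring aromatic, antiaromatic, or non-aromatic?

Every ring atom contributes a p orbital perpendicular to the ring (each doubly-bonded ring atom is sp² with one p-orbital electron; the boron has an empty p orbital), so the π system is cyclic and fully conjugated.
Tallying contributions gives 5 × 2 = 10 from the double-bond units + 0 from the B(methyl) atom = 10.
Since 10 = 4·2 + 2, the ring meets the 4n+2 criterion.

Aromatic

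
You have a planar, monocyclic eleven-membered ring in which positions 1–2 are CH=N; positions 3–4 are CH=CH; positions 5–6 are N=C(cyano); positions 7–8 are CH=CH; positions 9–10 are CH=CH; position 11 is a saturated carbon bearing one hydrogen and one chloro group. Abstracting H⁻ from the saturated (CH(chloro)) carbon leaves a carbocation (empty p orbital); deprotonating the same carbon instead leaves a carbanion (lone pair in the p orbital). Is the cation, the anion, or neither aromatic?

Both ions have a continuous loop of p orbitals — each ring atom is sp².
Cation: 5 × 2 + 0 = 10 π electrons → 4(2)+2, aromatic.
Anion: 5 × 2 + 2 = 12 π electrons → 4(3), antiaromatic.

The cation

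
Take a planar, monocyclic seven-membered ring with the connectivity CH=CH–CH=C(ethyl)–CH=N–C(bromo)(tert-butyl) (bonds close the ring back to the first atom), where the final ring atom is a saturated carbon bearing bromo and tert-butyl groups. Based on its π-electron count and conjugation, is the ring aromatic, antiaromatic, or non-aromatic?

Non-aromatic

The C(bromo)(tert-butyl) position has four σ bonds — that saturated carbon is sp³ and has no p orbital in the ring π system — so the cyclic conjugation is interrupted.
Broken conjugation rules out both aromaticity and antiaromaticity.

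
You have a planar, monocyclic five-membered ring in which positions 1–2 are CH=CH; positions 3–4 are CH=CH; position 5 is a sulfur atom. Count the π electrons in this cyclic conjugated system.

Check conjugation: every atom in a ring double bond is sp² and brings one electron to the p orbital; the sulfur donates one lone pair from its p orbital — every position has a p orbital, so the cyclic π system is continuous.
Adding the contributions, 2 × 2 = 4 from the double-bond units + 2 from the S atom = 6.

6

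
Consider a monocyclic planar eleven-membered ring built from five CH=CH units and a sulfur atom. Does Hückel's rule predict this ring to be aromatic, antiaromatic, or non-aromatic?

Every ring atom contributes a p orbital perpendicular to the ring (each doubly-bonded ring atom is sp² with one p-orbital electron; the sulfur donates one lone pair from its p orbital), so the π system is cyclic and fully conjugated.
Adding the contributions, 5 × 2 = 10 from the double-bond units + 2 from the S atom = 12.
12 is a 4n count (n = 3), so the planar conjugated ring is antiaromatic.

Antiaromatic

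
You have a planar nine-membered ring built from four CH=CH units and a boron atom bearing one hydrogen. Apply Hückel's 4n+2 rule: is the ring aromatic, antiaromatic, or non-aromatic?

The p orbitals form a continuous loop: each doubly-bonded ring atom is sp² with one p-orbital electron; the boron has an empty p orbital. The ring is fully conjugated.
Adding the contributions, 4 × 2 = 8 from the double-bond units + 0 from the BH atom = 8.
With 8 = 4·2 π electrons, Hückel's rule classifies the planar ring as antiaromatic.

Antiaromatic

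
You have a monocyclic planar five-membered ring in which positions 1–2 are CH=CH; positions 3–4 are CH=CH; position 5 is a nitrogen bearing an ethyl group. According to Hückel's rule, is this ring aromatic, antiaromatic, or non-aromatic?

Aromatic

Check conjugation: the double-bond atoms are sp², each contributing one p electron; the pyrrole-type nitrogen donates its lone pair from the p orbital — every position has a p orbital, so the cyclic π system is continuous.
Tallying contributions gives 2 × 2 = 4 from the double-bond units + 2 from the N(ethyl) atom = 6.
6 = 4(1) + 2, which satisfies Hückel's 4n+2 rule.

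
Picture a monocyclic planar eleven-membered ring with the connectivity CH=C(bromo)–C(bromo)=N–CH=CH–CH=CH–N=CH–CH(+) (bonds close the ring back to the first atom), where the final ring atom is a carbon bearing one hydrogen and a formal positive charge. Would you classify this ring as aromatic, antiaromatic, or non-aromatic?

All ring atoms are sp² and supply a p orbital to the ring (the double-bond atoms are sp², each contributing one p electron; each sp² =N– keeps its lone pair in-plane and puts one electron into the π system; the carbocation has an empty p orbital); the conjugation is uninterrupted.
Adding the contributions, 5 × 2 = 10 from the double-bond units + 0 from the CH(+) atom = 10.
That gives a 4n+2 count (10, n = 2).

Aromatic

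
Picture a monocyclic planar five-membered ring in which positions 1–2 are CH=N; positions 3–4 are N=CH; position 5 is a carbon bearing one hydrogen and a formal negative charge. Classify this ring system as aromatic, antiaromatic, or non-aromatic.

Every ring atom contributes a p orbital perpendicular to the ring (the double-bond atoms are sp², each contributing one p electron; each sp² =N– keeps its lone pair in-plane and puts one electron into the π system; the carbanion's lone pair occupies the p orbital), so the π system is cyclic and fully conjugated.
Counting π electrons: 2 × 2 = 4 from the double-bond units + 2 from the CH(-) atom = 6.
That gives a 4n+2 count (6, n = 1).

Aromatic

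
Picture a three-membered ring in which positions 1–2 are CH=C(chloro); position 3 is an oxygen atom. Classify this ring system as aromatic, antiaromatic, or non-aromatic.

The p orbitals form a continuous loop: the double-bond atoms are sp², each contributing one p electron; the oxygen donates one lone pair from its p orbital. The ring is fully conjugated.
π-electron count: 1 × 2 = 2 from the double-bond unit + 2 from the O atom = 4.
4 = 4(1); a planar, fully conjugated 4n system is antiaromatic.

Antiaromatic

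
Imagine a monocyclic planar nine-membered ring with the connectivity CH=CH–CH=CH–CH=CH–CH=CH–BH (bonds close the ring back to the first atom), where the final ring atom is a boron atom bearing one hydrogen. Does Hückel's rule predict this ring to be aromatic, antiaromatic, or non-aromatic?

Antiaromatic

The p orbitals form a continuous loop: every atom in a ring double bond is sp² and brings one electron to the p orbital; the boron has an empty p orbital. The ring is fully conjugated.
Tallying contributions gives 4 × 2 = 8 from the double-bond units + 0 from the BH atom = 8.
With 8 = 4·2 π electrons, Hückel's rule classifies the planar ring as antiaromatic.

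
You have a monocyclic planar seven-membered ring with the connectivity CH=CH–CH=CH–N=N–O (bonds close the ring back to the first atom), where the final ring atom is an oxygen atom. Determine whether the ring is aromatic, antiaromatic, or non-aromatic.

The p orbitals form a continuous loop: each doubly-bonded ring atom is sp² with one p-orbital electron; each sp² =N– keeps its lone pair in-plane and puts one electron into the π system; the oxygen donates one lone pair from its p orbital. The ring is fully conjugated.
Adding the contributions, 3 × 2 = 6 from the double-bond units + 2 from the O atom = 8.
8 = 4(2); a planar, fully conjugated 4n system is antiaromatic.

Antiaromatic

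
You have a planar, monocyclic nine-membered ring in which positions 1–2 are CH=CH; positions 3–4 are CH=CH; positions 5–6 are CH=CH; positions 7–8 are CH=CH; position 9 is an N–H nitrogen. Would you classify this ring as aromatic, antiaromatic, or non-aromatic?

Aromatic

All ring atoms are sp² and supply a p orbital to the ring (the double-bond atoms are sp², each contributing one p electron; the pyrrole-type nitrogen donates its lone pair from the p orbital); the conjugation is uninterrupted.
Tallying contributions gives 4 × 2 = 8 from the double-bond units + 2 from the NH atom = 10.
With 10 π electrons (n = 2), the Hückel 4n+2 condition holds.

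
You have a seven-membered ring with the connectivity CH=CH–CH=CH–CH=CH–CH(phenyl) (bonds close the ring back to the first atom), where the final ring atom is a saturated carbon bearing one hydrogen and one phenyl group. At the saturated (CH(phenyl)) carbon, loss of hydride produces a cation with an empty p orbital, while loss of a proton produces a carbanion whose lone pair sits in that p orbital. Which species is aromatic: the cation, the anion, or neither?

The cation

In both ions every ring atom is sp² and contributes a p orbital, so both rings are fully conjugated.
Cation: 3 × 2 + 0 = 6 π electrons → 4(1)+2, aromatic.
Anion: 3 × 2 + 2 = 8 π electrons → 4(2), antiaromatic.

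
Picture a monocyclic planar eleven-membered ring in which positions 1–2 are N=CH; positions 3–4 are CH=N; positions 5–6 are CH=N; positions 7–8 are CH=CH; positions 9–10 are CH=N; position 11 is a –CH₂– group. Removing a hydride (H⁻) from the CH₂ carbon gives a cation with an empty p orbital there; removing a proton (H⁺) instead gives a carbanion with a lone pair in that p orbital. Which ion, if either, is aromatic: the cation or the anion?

The cation

Both ions have a continuous loop of p orbitals — each ring atom is sp².
Cation: 5 × 2 + 0 = 10 π electrons → 4(2)+2, aromatic.
Anion: 5 × 2 + 2 = 12 π electrons → 4(3), antiaromatic.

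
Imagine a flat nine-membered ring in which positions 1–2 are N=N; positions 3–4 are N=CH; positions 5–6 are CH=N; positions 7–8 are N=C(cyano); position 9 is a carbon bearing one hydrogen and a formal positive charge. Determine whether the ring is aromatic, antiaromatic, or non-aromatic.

Antiaromatic

Check conjugation: each doubly-bonded ring atom is sp² with one p-orbital electron; each sp² =N– keeps its lone pair in-plane and puts one electron into the π system; the carbocation has an empty p orbital — every position has a p orbital, so the cyclic π system is continuous.
Counting π electrons: 4 × 2 = 8 from the double-bond units + 0 from the CH(+) atom = 8.
8 is a 4n count (n = 2), so the planar conjugated ring is antiaromatic.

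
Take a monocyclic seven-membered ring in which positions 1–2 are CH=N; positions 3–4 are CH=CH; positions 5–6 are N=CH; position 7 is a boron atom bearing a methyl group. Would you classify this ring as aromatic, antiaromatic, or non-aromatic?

Aromatic

The p orbitals form a continuous loop: the double-bond atoms are sp², each contributing one p electron; the doubly-bonded nitrogens are pyridine-type — their lone pairs lie in the ring plane, leaving one electron in the p orbital; the boron has an empty p orbital. The ring is fully conjugated.
Counting π electrons: 3 × 2 = 6 from the double-bond units + 0 from the B(methyl) atom = 6.
With 6 π electrons (n = 1), the Hückel 4n+2 condition holds.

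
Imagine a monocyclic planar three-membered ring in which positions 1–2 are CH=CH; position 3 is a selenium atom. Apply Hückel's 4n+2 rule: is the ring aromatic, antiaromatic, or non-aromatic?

Antiaromatic

Every ring atom contributes a p orbital perpendicular to the ring (every atom in a ring double bond is sp² and brings one electron to the p orbital; the selenium donates one lone pair from its p orbital), so the π system is cyclic and fully conjugated.
Tallying contributions gives 1 × 2 = 2 from the double-bond unit + 2 from the Se atom = 4.
A 4n π count (4, n = 1) in a planar conjugated ring means antiaromatic.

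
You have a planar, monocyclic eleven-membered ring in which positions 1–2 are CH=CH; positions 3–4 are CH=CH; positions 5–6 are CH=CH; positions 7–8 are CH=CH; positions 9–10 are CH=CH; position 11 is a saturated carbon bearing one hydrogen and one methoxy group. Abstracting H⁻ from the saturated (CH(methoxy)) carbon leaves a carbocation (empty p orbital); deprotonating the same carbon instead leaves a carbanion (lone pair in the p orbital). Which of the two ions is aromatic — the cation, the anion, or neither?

The cation

In both ions every ring atom is sp² and contributes a p orbital, so both rings are fully conjugated.
Cation: 5 × 2 + 0 = 10 π electrons → 4(2)+2, aromatic.
Anion: 5 × 2 + 2 = 12 π electrons → 4(3), antiaromatic.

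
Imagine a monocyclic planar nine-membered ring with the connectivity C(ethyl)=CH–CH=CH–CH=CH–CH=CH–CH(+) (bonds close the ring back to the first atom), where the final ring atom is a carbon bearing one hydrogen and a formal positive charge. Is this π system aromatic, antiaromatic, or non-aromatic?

All ring atoms are sp² and supply a p orbital to the ring (every atom in a ring double bond is sp² and brings one electron to the p orbital; the carbocation has an empty p orbital); the conjugation is uninterrupted.
π-electron count: 4 × 2 = 8 from the double-bond units + 0 from the CH(+) atom = 8.
8 is a 4n count (n = 2), so the planar conjugated ring is antiaromatic.

Antiaromatic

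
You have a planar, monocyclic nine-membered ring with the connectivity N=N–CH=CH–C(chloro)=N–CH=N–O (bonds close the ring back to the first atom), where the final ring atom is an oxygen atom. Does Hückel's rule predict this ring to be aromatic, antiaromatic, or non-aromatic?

Aromatic

Check conjugation: the double-bond atoms are sp², each contributing one p electron; each sp² =N– keeps its lone pair in-plane and puts one electron into the π system; the oxygen donates one lone pair from its p orbital — every position has a p orbital, so the cyclic π system is continuous.
Adding the contributions, 4 × 2 = 8 from the double-bond units + 2 from the O atom = 10.
That gives a 4n+2 count (10, n = 2).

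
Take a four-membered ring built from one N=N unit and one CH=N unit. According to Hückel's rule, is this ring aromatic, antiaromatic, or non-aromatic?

All ring atoms are sp² and supply a p orbital to the ring (the double-bond atoms are sp², each contributing one p electron; each =N– nitrogen is pyridine-type (lone pair in the sp² plane, one electron in the p orbital)); the conjugation is uninterrupted.
Adding the contributions, 2 × 2 = 4 from the 2 double-bond units.
4 = 4(1); a planar, fully conjugated 4n system is antiaromatic.

Antiaromatic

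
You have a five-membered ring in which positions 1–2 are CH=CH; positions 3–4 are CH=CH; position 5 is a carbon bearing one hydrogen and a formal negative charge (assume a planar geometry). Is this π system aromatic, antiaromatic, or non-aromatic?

Aromatic

Check conjugation: the double-bond atoms are sp², each contributing one p electron; the carbanion's lone pair occupies the p orbital — every position has a p orbital, so the cyclic π system is continuous.
Adding the contributions, 2 × 2 = 4 from the double-bond units + 2 from the CH(-) atom = 6.
That gives a 4n+2 count (6, n = 1).
(This ring is the cyclopentadienyl anion.)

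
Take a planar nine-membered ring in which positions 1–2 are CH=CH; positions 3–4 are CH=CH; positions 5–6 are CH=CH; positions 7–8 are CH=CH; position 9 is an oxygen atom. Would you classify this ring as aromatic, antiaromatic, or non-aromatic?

Aromatic

The p orbitals form a continuous loop: every atom in a ring double bond is sp² and brings one electron to the p orbital; the oxygen donates one lone pair from its p orbital. The ring is fully conjugated.
Adding the contributions, 4 × 2 = 8 from the double-bond units + 2 from the O atom = 10.
That gives a 4n+2 count (10, n = 2).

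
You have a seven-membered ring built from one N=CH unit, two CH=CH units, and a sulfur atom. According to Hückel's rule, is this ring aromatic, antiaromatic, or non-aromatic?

The p orbitals form a continuous loop: the double-bond atoms are sp², each contributing one p electron; each =N– nitrogen is pyridine-type (lone pair in the sp² plane, one electron in the p orbital); the sulfur donates one lone pair from its p orbital. The ring is fully conjugated.
Tallying contributions gives 3 × 2 = 6 from the double-bond units + 2 from the S atom = 8.
A 4n π count (8, n = 2) in a planar conjugated ring means antiaromatic.

Antiaromatic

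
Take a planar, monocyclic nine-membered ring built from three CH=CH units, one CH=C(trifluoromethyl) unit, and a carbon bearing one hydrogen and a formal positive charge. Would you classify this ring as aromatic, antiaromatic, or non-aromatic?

Antiaromatic

Every ring atom contributes a p orbital perpendicular to the ring (the double-bond atoms are sp², each contributing one p electron; the carbocation has an empty p orbital), so the π system is cyclic and fully conjugated.
π-electron count: 4 × 2 = 8 from the double-bond units + 0 from the CH(+) atom = 8.
8 is a 4n count (n = 2), so the planar conjugated ring is antiaromatic.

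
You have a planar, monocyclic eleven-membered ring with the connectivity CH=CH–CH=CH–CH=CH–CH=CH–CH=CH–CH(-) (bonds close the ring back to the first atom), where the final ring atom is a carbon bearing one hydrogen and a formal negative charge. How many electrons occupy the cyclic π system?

12

Every ring atom contributes a p orbital perpendicular to the ring (every atom in a ring double bond is sp² and brings one electron to the p orbital; the carbanion's lone pair occupies the p orbital), so the π system is cyclic and fully conjugated.
Adding the contributions, 5 × 2 = 10 from the double-bond units + 2 from the CH(-) atom = 12.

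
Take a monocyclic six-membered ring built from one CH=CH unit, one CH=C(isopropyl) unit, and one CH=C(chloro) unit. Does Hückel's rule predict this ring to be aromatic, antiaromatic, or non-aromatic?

All ring atoms are sp² and supply a p orbital to the ring (each doubly-bonded ring atom is sp² with one p-orbital electron); the conjugation is uninterrupted.
Counting π electrons: 3 × 2 = 6 from the 3 double-bond units.
6 = 4(1) + 2, which satisfies Hückel's 4n+2 rule.

Aromatic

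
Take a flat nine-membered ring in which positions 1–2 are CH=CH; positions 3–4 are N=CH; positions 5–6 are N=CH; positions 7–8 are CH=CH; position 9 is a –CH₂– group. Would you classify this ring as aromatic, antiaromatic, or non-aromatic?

Non-aromatic

The CH2 carbon is saturated: the tetrahedral CH₂ carbon is sp³ and has no p orbital in the ring π system. Conjugation is not continuous around the ring.
Hückel's rule only applies to fully conjugated rings, so this one is simply non-aromatic.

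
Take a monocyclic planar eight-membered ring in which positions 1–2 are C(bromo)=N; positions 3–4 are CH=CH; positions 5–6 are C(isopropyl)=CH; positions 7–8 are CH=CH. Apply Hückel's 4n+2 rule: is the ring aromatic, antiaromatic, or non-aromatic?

Antiaromatic

Check conjugation: every atom in a ring double bond is sp² and brings one electron to the p orbital; each =N– nitrogen is pyridine-type (lone pair in the sp² plane, one electron in the p orbital) — every position has a p orbital, so the cyclic π system is continuous.
π-electron count: 4 × 2 = 8 from the 4 double-bond units.
8 is a 4n count (n = 2), so the planar conjugated ring is antiaromatic.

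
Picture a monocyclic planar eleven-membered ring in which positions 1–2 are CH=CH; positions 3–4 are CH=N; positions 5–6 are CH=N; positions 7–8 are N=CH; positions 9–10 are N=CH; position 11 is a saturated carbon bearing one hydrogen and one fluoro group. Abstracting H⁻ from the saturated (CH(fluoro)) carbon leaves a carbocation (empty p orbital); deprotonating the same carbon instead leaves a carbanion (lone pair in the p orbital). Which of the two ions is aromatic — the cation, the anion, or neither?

The cation

Once that carbon is sp², every ring atom has a p orbital and both ions are fully conjugated.
Cation: 5 × 2 + 0 = 10 π electrons → 4(2)+2, aromatic.
Anion: 5 × 2 + 2 = 12 π electrons → 4(3), antiaromatic.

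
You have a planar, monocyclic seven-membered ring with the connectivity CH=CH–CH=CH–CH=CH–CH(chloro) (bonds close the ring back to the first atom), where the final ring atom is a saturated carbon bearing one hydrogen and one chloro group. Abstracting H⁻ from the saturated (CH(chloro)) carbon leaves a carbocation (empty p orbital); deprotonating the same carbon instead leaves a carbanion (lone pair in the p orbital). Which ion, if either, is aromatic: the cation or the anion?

In either ion the ring is fully conjugated: every atom, including the new sp² carbon, supplies a p orbital.
Cation: 3 × 2 + 0 = 6 π electrons → 4(1)+2, aromatic.
Anion: 3 × 2 + 2 = 8 π electrons → 4(2), antiaromatic.

The cation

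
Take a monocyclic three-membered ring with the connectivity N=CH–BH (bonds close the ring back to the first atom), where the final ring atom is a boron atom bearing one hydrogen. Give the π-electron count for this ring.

2

Check conjugation: every atom in a ring double bond is sp² and brings one electron to the p orbital; each =N– nitrogen is pyridine-type (lone pair in the sp² plane, one electron in the p orbital); the boron has an empty p orbital — every position has a p orbital, so the cyclic π system is continuous.
π-electron count: 1 × 2 = 2 from the double-bond unit + 0 from the BH atom = 2.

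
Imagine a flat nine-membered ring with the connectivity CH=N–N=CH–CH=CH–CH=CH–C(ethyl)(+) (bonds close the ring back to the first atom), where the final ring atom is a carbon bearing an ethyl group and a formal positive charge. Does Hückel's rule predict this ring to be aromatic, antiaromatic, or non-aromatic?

Antiaromatic

All ring atoms are sp² and supply a p orbital to the ring (each doubly-bonded ring atom is sp² with one p-orbital electron; each =N– nitrogen is pyridine-type (lone pair in the sp² plane, one electron in the p orbital); the carbocation has an empty p orbital); the conjugation is uninterrupted.
Counting π electrons: 4 × 2 = 8 from the double-bond units + 0 from the C(ethyl)(+) atom = 8.
With 8 = 4·2 π electrons, Hückel's rule classifies the planar ring as antiaromatic.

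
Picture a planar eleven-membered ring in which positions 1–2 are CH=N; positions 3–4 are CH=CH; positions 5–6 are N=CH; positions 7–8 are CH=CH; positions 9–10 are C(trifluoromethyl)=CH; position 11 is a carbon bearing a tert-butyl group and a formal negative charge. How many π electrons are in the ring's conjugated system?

The p orbitals form a continuous loop: every atom in a ring double bond is sp² and brings one electron to the p orbital; each sp² =N– keeps its lone pair in-plane and puts one electron into the π system; the carbanion's lone pair occupies the p orbital. The ring is fully conjugated.
Tallying contributions gives 5 × 2 = 10 from the double-bond units + 2 from the C(tert-butyl)(-) atom = 12.

12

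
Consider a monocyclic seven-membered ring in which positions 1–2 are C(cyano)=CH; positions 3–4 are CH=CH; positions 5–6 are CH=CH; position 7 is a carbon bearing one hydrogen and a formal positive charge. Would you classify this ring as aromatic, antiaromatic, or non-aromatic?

Aromatic

Every ring atom contributes a p orbital perpendicular to the ring (the double-bond atoms are sp², each contributing one p electron; the carbocation has an empty p orbital), so the π system is cyclic and fully conjugated.
Adding the contributions, 3 × 2 = 6 from the double-bond units + 0 from the CH(+) atom = 6.
6 = 4(1) + 2, which satisfies Hückel's 4n+2 rule.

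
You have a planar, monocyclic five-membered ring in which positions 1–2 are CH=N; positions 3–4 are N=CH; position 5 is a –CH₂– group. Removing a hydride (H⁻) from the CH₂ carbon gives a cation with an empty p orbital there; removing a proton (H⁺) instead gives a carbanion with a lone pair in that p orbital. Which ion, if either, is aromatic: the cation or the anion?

In either ion the ring is fully conjugated: every atom, including the new sp² carbon, supplies a p orbital.
Cation: 2 × 2 + 0 = 4 π electrons → 4(1), antiaromatic.
Anion: 2 × 2 + 2 = 6 π electrons → 4(1)+2, aromatic.

The anion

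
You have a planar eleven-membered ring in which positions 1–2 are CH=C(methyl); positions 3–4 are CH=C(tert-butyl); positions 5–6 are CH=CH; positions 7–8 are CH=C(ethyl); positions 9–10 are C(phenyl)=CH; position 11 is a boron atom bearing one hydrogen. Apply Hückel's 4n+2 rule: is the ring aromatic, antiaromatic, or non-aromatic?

Aromatic

Every ring atom contributes a p orbital perpendicular to the ring (each doubly-bonded ring atom is sp² with one p-orbital electron; the boron has an empty p orbital), so the π system is cyclic and fully conjugated.
Tallying contributions gives 5 × 2 = 10 from the double-bond units + 0 from the BH atom = 10.
That gives a 4n+2 count (10, n = 2).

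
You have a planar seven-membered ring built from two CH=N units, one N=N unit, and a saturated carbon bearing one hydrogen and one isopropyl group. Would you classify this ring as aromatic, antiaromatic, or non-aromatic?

Non-aromatic

The CH(isopropyl) position has four σ bonds — that saturated carbon is sp³ and has no p orbital in the ring π system — so the cyclic conjugation is interrupted.
Broken conjugation rules out both aromaticity and antiaromaticity.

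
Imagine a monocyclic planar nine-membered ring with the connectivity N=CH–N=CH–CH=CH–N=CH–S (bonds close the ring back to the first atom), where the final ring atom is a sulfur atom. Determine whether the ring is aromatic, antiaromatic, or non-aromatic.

Check conjugation: every atom in a ring double bond is sp² and brings one electron to the p orbital; each =N– nitrogen is pyridine-type (lone pair in the sp² plane, one electron in the p orbital); the sulfur donates one lone pair from its p orbital — every position has a p orbital, so the cyclic π system is continuous.
Tallying contributions gives 4 × 2 = 8 from the double-bond units + 2 from the S atom = 10.
10 = 4(2) + 2, which satisfies Hückel's 4n+2 rule.

Aromatic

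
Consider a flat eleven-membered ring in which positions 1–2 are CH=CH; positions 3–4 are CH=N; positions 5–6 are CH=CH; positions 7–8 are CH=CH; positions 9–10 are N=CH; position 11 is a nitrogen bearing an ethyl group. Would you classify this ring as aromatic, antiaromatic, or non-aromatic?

Antiaromatic

All ring atoms are sp² and supply a p orbital to the ring (every atom in a ring double bond is sp² and brings one electron to the p orbital; each sp² =N– keeps its lone pair in-plane and puts one electron into the π system; the pyrrole-type nitrogen donates its lone pair from the p orbital); the conjugation is uninterrupted.
Adding the contributions, 5 × 2 = 10 from the double-bond units + 2 from the N(ethyl) atom = 12.
12 = 4(3); a planar, fully conjugated 4n system is antiaromatic.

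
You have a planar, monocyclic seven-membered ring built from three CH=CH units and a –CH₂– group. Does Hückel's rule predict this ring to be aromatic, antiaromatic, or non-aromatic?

At the CH2 position, the tetrahedral CH₂ carbon is sp³ and has no p orbital in the ring π system; the ring's p-orbital overlap is broken there.
Hückel's rule only applies to fully conjugated rings, so this one is simply non-aromatic.

Non-aromatic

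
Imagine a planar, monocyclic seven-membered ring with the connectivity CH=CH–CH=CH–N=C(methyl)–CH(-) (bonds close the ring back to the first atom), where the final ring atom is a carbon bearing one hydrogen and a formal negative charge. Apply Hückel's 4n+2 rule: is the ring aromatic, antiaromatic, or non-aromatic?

Antiaromatic

All ring atoms are sp² and supply a p orbital to the ring (each doubly-bonded ring atom is sp² with one p-orbital electron; each =N– nitrogen is pyridine-type (lone pair in the sp² plane, one electron in the p orbital); the carbanion's lone pair occupies the p orbital); the conjugation is uninterrupted.
Adding the contributions, 3 × 2 = 6 from the double-bond units + 2 from the CH(-) atom = 8.
With 8 = 4·2 π electrons, Hückel's rule classifies the planar ring as antiaromatic.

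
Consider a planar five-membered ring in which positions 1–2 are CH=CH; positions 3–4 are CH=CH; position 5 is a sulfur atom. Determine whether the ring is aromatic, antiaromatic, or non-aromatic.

The p orbitals form a continuous loop: the double-bond atoms are sp², each contributing one p electron; the sulfur donates one lone pair from its p orbital. The ring is fully conjugated.
Tallying contributions gives 2 × 2 = 4 from the double-bond units + 2 from the S atom = 6.
6 = 4(1) + 2, which satisfies Hückel's 4n+2 rule.
This is thiophene.

Aromatic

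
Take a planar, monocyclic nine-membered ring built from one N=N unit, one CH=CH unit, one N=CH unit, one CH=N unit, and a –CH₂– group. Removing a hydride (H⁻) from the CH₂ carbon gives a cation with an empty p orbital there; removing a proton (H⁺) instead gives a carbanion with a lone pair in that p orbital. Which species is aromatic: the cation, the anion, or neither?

The anion

Once that carbon is sp², every ring atom has a p orbital and both ions are fully conjugated.
Cation: 4 × 2 + 0 = 8 π electrons → 4(2), antiaromatic.
Anion: 4 × 2 + 2 = 10 π electrons → 4(2)+2, aromatic.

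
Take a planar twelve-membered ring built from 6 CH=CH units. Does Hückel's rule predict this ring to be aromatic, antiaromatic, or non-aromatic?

The p orbitals form a continuous loop: the double-bond atoms are sp², each contributing one p electron. The ring is fully conjugated.
Counting π electrons: 6 × 2 = 12 from the 6 double-bond units.
12 is a 4n count (n = 3), so the planar conjugated ring is antiaromatic.

Antiaromatic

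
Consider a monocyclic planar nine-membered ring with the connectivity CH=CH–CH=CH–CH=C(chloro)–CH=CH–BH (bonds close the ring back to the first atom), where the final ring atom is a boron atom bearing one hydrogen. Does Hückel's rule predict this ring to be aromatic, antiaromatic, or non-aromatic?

Antiaromatic

Check conjugation: each doubly-bonded ring atom is sp² with one p-orbital electron; the boron has an empty p orbital — every position has a p orbital, so the cyclic π system is continuous.
Tallying contributions gives 4 × 2 = 8 from the double-bond units + 0 from the BH atom = 8.
8 = 4(2); a planar, fully conjugated 4n system is antiaromatic.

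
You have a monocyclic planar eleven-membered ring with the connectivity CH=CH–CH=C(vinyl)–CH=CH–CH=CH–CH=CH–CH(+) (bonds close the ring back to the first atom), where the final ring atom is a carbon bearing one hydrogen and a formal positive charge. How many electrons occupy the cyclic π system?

Every ring atom contributes a p orbital perpendicular to the ring (every atom in a ring double bond is sp² and brings one electron to the p orbital; the carbocation has an empty p orbital), so the π system is cyclic and fully conjugated.
Counting π electrons: 5 × 2 = 10 from the double-bond units + 0 from the CH(+) atom = 10.

10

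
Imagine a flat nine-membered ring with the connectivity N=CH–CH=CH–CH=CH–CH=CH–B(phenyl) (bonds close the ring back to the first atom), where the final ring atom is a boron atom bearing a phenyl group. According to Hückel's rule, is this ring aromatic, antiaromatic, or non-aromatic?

Antiaromatic

The p orbitals form a continuous loop: each doubly-bonded ring atom is sp² with one p-orbital electron; each =N– nitrogen is pyridine-type (lone pair in the sp² plane, one electron in the p orbital); the boron has an empty p orbital. The ring is fully conjugated.
π-electron count: 4 × 2 = 8 from the double-bond units + 0 from the B(phenyl) atom = 8.
A 4n π count (8, n = 2) in a planar conjugated ring means antiaromatic.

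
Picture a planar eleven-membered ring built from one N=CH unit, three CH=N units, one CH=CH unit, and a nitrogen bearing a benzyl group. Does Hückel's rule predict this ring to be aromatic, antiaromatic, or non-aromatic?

All ring atoms are sp² and supply a p orbital to the ring (each doubly-bonded ring atom is sp² with one p-orbital electron; each sp² =N– keeps its lone pair in-plane and puts one electron into the π system; the pyrrole-type nitrogen donates its lone pair from the p orbital); the conjugation is uninterrupted.
π-electron count: 5 × 2 = 10 from the double-bond units + 2 from the N(benzyl) atom = 12.
With 12 = 4·3 π electrons, Hückel's rule classifies the planar ring as antiaromatic.

Antiaromatic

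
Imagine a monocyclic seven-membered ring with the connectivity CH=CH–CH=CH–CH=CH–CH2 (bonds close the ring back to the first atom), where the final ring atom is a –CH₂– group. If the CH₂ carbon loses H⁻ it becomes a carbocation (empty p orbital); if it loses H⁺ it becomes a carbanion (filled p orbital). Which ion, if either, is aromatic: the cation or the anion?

The cation

Both ions have a continuous loop of p orbitals — each ring atom is sp².
Cation: 3 × 2 + 0 = 6 π electrons → 4(1)+2, aromatic.
Anion: 3 × 2 + 2 = 8 π electrons → 4(2), antiaromatic.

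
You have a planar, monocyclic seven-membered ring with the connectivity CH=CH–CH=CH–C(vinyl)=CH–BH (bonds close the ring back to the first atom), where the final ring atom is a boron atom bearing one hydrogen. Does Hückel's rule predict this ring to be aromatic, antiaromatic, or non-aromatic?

The p orbitals form a continuous loop: the double-bond atoms are sp², each contributing one p electron; the boron has an empty p orbital. The ring is fully conjugated.
Adding the contributions, 3 × 2 = 6 from the double-bond units + 0 from the BH atom = 6.
With 6 π electrons (n = 1), the Hückel 4n+2 condition holds.

Aromatic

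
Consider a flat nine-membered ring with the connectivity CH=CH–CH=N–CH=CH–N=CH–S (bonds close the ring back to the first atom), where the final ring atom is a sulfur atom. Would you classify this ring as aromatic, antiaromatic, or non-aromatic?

Every ring atom contributes a p orbital perpendicular to the ring (the double-bond atoms are sp², each contributing one p electron; the doubly-bonded nitrogens are pyridine-type — their lone pairs lie in the ring plane, leaving one electron in the p orbital; the sulfur donates one lone pair from its p orbital), so the π system is cyclic and fully conjugated.
π-electron count: 4 × 2 = 8 from the double-bond units + 2 from the S atom = 10.
With 10 π electrons (n = 2), the Hückel 4n+2 condition holds.

Aromatic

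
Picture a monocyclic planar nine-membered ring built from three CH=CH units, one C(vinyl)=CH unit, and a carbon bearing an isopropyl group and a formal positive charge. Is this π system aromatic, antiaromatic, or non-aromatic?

Antiaromatic

Check conjugation: the double-bond atoms are sp², each contributing one p electron; the carbocation has an empty p orbital — every position has a p orbital, so the cyclic π system is continuous.
Tallying contributions gives 4 × 2 = 8 from the double-bond units + 0 from the C(isopropyl)(+) atom = 8.
A 4n π count (8, n = 2) in a planar conjugated ring means antiaromatic.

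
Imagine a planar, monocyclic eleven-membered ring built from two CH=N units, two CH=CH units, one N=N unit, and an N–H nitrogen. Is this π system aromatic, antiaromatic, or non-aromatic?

Antiaromatic

All ring atoms are sp² and supply a p orbital to the ring (each doubly-bonded ring atom is sp² with one p-orbital electron; each =N– nitrogen is pyridine-type (lone pair in the sp² plane, one electron in the p orbital); the pyrrole-type nitrogen donates its lone pair from the p orbital); the conjugation is uninterrupted.
Tallying contributions gives 5 × 2 = 10 from the double-bond units + 2 from the NH atom = 12.
12 = 4(3); a planar, fully conjugated 4n system is antiaromatic.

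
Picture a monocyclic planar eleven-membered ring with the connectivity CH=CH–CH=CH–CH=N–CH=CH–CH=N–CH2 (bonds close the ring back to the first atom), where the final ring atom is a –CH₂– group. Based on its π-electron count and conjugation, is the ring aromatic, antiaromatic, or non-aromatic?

Non-aromatic

The CH2 position has four σ bonds — the tetrahedral CH₂ carbon is sp³ and has no p orbital in the ring π system — so the cyclic conjugation is interrupted.
Broken conjugation rules out both aromaticity and antiaromaticity.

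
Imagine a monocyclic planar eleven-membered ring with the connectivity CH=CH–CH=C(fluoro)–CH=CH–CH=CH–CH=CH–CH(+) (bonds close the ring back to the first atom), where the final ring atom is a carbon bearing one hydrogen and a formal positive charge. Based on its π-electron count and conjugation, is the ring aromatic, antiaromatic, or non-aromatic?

Every ring atom contributes a p orbital perpendicular to the ring (the double-bond atoms are sp², each contributing one p electron; the carbocation has an empty p orbital), so the π system is cyclic and fully conjugated.
π-electron count: 5 × 2 = 10 from the double-bond units + 0 from the CH(+) atom = 10.
That gives a 4n+2 count (10, n = 2).

Aromatic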